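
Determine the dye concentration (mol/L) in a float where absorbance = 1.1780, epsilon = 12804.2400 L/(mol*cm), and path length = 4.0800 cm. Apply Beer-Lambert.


Formula: c = A / (epsilon * l)
Substituting: c = 1.1780 / (12804.2400 * 4.0800)
Result: 2.2549e-05 mol/L


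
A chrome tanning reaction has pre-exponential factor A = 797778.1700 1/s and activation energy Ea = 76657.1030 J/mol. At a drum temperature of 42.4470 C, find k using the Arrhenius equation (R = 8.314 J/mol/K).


T_K = T_C + 273.15 = 42.4470 + 273.15 = 315.5970 K
exponent = -Ea / (R * T_K) = -76657.1030 / (8.314 * 315.5970) = -29.2152
k = A * exp(exponent) = 797778.1700 * exp(-29.2152) = 1.6363e-07 1/s


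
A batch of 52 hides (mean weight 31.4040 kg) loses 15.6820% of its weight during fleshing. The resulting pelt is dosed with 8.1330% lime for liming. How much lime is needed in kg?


Total_raw = N * avg_wt = 52 * 31.4040 = 1633.0080 kg
Substrate = Total_raw * (1 - loss/100) = 1633.0080 * (1 - 15.6820/100) = 1376.9197 kg
Lime = Substrate * pct / 100 = 1376.9197 * 8.1330 / 100 = 111.9849 kg


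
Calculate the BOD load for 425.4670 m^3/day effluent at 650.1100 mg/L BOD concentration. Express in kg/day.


Formula: BOD_load = volume * conc / 1000
Substituting: BOD_load = 425.4670 * 650.1100 / 1000
Result: 276.6004 kg/day


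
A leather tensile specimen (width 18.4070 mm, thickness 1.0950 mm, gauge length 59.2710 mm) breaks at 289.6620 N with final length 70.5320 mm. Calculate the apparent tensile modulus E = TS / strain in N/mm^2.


TS = F / (w * t) = 289.6620 / (18.4070 * 1.0950) = 14.3712 N/mm^2
strain = (Lf - L0) / L0 = (70.5320 - 59.2710) / 59.2710 = 0.1900
E = TS / strain = 14.3712 / 0.1900 = 75.6414 N/mm^2


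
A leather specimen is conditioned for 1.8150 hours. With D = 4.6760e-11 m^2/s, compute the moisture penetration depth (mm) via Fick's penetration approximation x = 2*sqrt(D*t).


t = 1.8150 hr * 3600 = 6534.0000 s
D * t = 4.6760e-11 * 6534.0000 = 3.0553e-07
x = 2 * sqrt(D*t) = 2 * sqrt(3.0553e-07) = 0.0011055 m = 1.1055 mm


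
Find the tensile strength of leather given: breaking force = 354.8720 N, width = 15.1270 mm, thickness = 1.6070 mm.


Formula: TS = force / (width * thickness)
Substituting: TS = 354.8720 / (15.1270 * 1.6070)
Result: 14.5983 N/mm^2


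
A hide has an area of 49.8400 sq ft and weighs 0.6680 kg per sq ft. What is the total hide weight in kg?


Formula: Weight = area * weight_per_sqft
Substituting: Weight = 49.8400 * 0.6680
Result: 33.2931 kg


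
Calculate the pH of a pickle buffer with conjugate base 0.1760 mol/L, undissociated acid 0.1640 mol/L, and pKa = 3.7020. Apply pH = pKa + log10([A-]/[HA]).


ratio = [A-] / [HA] = 0.1760 / 0.1640 = 1.0732
log10(ratio) = 0.0306688
pH = pKa + log10(ratio) = 3.7020 + 0.0306688 = 3.7327


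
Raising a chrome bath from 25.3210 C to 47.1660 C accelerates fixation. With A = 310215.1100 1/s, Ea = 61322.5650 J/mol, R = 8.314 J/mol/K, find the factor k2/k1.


T1 = 25.3210 + 273.15 = 298.4710 K; T2 = 47.1660 + 273.15 = 320.3160 K
k1 = A * exp(-Ea/(R*T1)) = 310215.1100 * exp(-61322.5650/(8.314*298.4710)) = 5.7461e-06 1/s
k2 = A * exp(-Ea/(R*T2)) = 310215.1100 * exp(-61322.5650/(8.314*320.3160)) = 3.0995e-05 1/s
k2/k1 = 3.0995e-05 / 5.7461e-06 = 5.3942


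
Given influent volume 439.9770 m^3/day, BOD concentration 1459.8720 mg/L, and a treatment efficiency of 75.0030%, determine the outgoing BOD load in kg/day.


Load_in = volume * conc / 1000 = 439.9770 * 1459.8720 / 1000 = 642.3101 kg/day
Removed = Load_in * eff / 100 = 642.3101 * 75.0030 / 100 = 481.7518 kg/day
Load_out = Load_in - Removed = 642.3101 - 481.7518 = 160.5583 kg/day


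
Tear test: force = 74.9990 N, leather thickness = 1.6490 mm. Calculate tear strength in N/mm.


Formula: Tear strength = force / thickness
Substituting: Tear strength = 74.9990 / 1.6490
Result: 45.4815 N/mm


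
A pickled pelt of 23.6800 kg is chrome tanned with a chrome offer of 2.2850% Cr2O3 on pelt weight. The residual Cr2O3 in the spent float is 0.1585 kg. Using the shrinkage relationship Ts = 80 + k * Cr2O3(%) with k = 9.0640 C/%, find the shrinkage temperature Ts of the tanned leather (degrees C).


Offered = pelt * offer_pct / 100 = 23.6800 * 2.2850 / 100 = 0.5411 kg
Uptake = offered - residual = 0.5411 - 0.1585 = 0.3826 kg
Cr2O3% on pelt = uptake / pelt * 100 = 0.3826 / 23.6800 * 100 = 1.6157 %
Ts = 80 + k * Cr2O3% = 80 + 9.0640 * 1.6157 = 94.6443 C


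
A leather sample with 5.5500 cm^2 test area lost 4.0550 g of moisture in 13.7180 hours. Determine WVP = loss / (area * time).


Formula: WVP = loss / (area * time)
Substituting: WVP = 4.0550 / (5.5500 * 13.7180)
Result: 0.0532607 g/(cm^2*hr)


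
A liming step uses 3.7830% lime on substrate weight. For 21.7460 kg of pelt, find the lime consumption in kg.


Formula: Lime = substrate * pct / 100
Substituting: Lime = 21.7460 * 3.7830 / 100
Result: 0.8227 kg


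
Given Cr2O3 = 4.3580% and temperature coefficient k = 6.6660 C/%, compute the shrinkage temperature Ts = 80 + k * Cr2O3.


Formula: Ts = 80 + k * Cr2O3
Substituting: Ts = 80 + 6.6660 * 4.3580
Result: 109.0504 C


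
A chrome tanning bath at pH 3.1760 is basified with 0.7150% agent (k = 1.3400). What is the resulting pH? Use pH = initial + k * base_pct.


Formula: pH_final = pH_initial + k * base_pct
Substituting: pH_final = 3.1760 + 1.3400 * 0.7150
Result: 4.1341


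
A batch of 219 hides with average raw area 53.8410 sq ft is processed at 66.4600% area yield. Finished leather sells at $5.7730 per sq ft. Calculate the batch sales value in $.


Raw_total = N * avg_area = 219 * 53.8410 = 11791.1790 sq ft
Finished = Raw_total * yield / 100 = 11791.1790 * 66.4600 / 100 = 7836.4176 sq ft
Value = Finished * price = 7836.4176 * 5.7730 = 45239.6386 $


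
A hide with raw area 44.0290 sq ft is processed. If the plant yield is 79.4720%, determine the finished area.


Formula: finished = raw * yield / 100
Substituting: finished = 44.0290 * 79.4720 / 100
Result: 34.9907 sq ft


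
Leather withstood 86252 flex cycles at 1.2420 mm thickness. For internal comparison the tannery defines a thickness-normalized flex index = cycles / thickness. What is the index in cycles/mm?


Formula: Index = cycles / thickness
Substituting: Index = 86252 / 1.2420
Result: 69446.0548 cycles/mm


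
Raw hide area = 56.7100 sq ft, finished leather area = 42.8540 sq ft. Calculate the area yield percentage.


Formula: Yield = finished / raw * 100
Substituting: Yield = 42.8540 / 56.7100 * 100
Result: 75.5669 %


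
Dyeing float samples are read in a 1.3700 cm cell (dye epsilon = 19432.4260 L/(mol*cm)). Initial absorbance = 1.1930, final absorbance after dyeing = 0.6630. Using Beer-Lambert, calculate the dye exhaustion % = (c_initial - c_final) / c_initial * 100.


c_initial = A_i / (epsilon * l) = 1.1930 / (19432.4260 * 1.3700) = 4.4812e-05 mol/L
c_final = A_f / (epsilon * l) = 0.6630 / (19432.4260 * 1.3700) = 2.4904e-05 mol/L
Exhaustion = (c_initial - c_final) / c_initial * 100 = (4.4812e-05 - 2.4904e-05) / 4.4812e-05 * 100 = 44.4258 %


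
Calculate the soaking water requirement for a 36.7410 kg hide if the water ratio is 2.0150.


Formula: Water = hide_weight * ratio
Substituting: Water = 36.7410 * 2.0150
Result: 74.0331 kg


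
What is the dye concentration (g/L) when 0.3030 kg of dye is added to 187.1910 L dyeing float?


Formula: Conc = dye_mass(kg) / volume(L) * 1000
Substituting: Conc = 0.3030 / 187.1910 * 1000
Result: 1.6187 g/L


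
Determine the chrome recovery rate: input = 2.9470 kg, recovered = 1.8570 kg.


Formula: Recovery = recovered / input * 100
Substituting: Recovery = 1.8570 / 2.9470 * 100
Result: 63.0132 %


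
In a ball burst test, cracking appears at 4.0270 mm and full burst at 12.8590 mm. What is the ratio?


Formula: Ratio = crack / burst
Substituting: Ratio = 4.0270 / 12.8590
Result: 0.3132


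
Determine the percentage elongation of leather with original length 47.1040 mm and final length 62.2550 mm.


Formula: Elongation = (Lf - L0) / L0 * 100
Substituting: Elongation = (62.2550 - 47.1040) / 47.1040 * 100
Result: 32.1650 %


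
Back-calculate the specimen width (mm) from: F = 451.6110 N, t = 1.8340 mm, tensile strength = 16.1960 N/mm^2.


Formula: w = F / (TS * t)
Substituting: w = 451.6110 / (16.1960 * 1.8340)
Result: 15.2040 mm


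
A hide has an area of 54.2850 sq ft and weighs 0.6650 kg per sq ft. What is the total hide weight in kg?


Formula: Weight = area * weight_per_sqft
Substituting: Weight = 54.2850 * 0.6650
Result: 36.0995 kg


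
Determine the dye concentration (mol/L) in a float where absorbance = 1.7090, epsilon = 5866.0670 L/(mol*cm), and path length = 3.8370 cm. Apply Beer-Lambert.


Formula: c = A / (epsilon * l)
Substituting: c = 1.7090 / (5866.0670 * 3.8370)
Result: 7.5928e-05 mol/L


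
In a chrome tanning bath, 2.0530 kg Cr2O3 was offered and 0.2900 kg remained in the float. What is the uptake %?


Formula: Uptake = (offered - residual) / offered * 100
Substituting: Uptake = (2.0530 - 0.2900) / 2.0530 * 100
Result: 85.8743 %


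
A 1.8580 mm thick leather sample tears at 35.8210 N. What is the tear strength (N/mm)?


Formula: Tear strength = force / thickness
Substituting: Tear strength = 35.8210 / 1.8580
Result: 19.2793 N/mm


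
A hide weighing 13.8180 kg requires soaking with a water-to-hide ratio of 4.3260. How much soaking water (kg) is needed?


Formula: Water = hide_weight * ratio
Substituting: Water = 13.8180 * 4.3260
Result: 59.7767 kg


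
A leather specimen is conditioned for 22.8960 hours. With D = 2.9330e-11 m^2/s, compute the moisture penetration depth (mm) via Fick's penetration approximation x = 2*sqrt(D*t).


t = 22.8960 hr * 3600 = 82425.6000 s
D * t = 2.9330e-11 * 82425.6000 = 2.4175e-06
x = 2 * sqrt(D*t) = 2 * sqrt(2.4175e-06) = 0.00310969 m = 3.1097 mm


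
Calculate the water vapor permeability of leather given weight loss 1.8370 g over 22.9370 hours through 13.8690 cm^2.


Formula: WVP = loss / (area * time)
Substituting: WVP = 1.8370 / (13.8690 * 22.9370)
Result: 0.00577467 g/(cm^2*hr)


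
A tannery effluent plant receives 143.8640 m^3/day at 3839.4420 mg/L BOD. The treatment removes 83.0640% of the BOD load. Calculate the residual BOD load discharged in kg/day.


Load_in = volume * conc / 1000 = 143.8640 * 3839.4420 / 1000 = 552.3575 kg/day
Removed = Load_in * eff / 100 = 552.3575 * 83.0640 / 100 = 458.8102 kg/day
Load_out = Load_in - Removed = 552.3575 - 458.8102 = 93.5473 kg/day


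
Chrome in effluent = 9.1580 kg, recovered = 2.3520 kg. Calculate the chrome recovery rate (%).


Formula: Recovery = recovered / input * 100
Substituting: Recovery = 2.3520 / 9.1580 * 100
Result: 25.6825 %


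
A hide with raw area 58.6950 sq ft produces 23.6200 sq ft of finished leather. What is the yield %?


Formula: Yield = finished / raw * 100
Substituting: Yield = 23.6200 / 58.6950 * 100
Result: 40.2419 %


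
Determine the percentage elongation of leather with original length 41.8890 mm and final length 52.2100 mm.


Formula: Elongation = (Lf - L0) / L0 * 100
Substituting: Elongation = (52.2100 - 41.8890) / 41.8890 * 100
Result: 24.6389 %


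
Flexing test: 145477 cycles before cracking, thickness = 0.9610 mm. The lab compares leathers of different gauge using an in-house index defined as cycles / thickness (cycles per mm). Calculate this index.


Formula: Index = cycles / thickness
Substituting: Index = 145477 / 0.9610
Result: 151380.8533 cycles/mm


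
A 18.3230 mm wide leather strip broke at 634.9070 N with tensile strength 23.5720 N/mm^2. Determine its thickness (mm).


Formula: t = F / (TS * w)
Substituting: t = 634.9070 / (23.5720 * 18.3230)
Result: 1.4700 mm


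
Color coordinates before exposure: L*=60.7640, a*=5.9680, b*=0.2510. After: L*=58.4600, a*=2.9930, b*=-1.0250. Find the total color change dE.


dL = -2.3040, da = -2.9750, db = -1.2760
dE = sqrt((-2.3040)^2 + (-2.9750)^2 + (-1.2760)^2) = 3.9733


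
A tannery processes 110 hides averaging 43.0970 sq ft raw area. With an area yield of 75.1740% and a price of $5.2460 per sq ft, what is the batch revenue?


Raw_total = N * avg_area = 110 * 43.0970 = 4740.6700 sq ft
Finished = Raw_total * yield / 100 = 4740.6700 * 75.1740 / 100 = 3563.7513 sq ft
Value = Finished * price = 3563.7513 * 5.2460 = 18695.4391 $


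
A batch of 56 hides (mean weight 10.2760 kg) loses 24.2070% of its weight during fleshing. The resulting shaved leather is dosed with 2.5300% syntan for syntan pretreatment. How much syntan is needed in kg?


Total_raw = N * avg_wt = 56 * 10.2760 = 575.4560 kg
Substrate = Total_raw * (1 - loss/100) = 575.4560 * (1 - 24.2070/100) = 436.1554 kg
Syntan = Substrate * pct / 100 = 436.1554 * 2.5300 / 100 = 11.0347 kg


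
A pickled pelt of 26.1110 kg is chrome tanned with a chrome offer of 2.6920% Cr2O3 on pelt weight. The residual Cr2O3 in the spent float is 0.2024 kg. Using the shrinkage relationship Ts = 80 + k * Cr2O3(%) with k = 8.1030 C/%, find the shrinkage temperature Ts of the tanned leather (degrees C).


Offered = pelt * offer_pct / 100 = 26.1110 * 2.6920 / 100 = 0.7029 kg
Uptake = offered - residual = 0.7029 - 0.2024 = 0.5005 kg
Cr2O3% on pelt = uptake / pelt * 100 = 0.5005 / 26.1110 * 100 = 1.9168 %
Ts = 80 + k * Cr2O3% = 80 + 8.1030 * 1.9168 = 95.5322 C


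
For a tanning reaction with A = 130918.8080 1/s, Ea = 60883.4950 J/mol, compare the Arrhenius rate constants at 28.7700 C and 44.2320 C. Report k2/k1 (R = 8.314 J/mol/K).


T1 = 28.7700 + 273.15 = 301.9200 K; T2 = 44.2320 + 273.15 = 317.3820 K
k1 = A * exp(-Ea/(R*T1)) = 130918.8080 * exp(-60883.4950/(8.314*301.9200)) = 3.8307e-06 1/s
k2 = A * exp(-Ea/(R*T2)) = 130918.8080 * exp(-60883.4950/(8.314*317.3820)) = 1.2487e-05 1/s
k2/k1 = 1.2487e-05 / 3.8307e-06 = 3.2597


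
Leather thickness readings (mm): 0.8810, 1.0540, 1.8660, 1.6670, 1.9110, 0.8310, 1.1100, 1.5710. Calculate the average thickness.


Formula: Average = sum / n
Substituting: Average = 10.8910 / 8
Result: 1.3614 mm


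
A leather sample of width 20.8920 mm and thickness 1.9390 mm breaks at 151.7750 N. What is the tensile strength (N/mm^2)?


Formula: TS = force / (width * thickness)
Substituting: TS = 151.7750 / (20.8920 * 1.9390)
Result: 3.7466 N/mm^2


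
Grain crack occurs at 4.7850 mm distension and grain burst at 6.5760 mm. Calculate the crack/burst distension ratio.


Formula: Ratio = crack / burst
Substituting: Ratio = 4.7850 / 6.5760
Result: 0.7276


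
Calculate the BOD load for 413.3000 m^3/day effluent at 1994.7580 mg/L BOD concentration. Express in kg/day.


Formula: BOD_load = volume * conc / 1000
Substituting: BOD_load = 413.3000 * 1994.7580 / 1000
Result: 824.4335 kg/day


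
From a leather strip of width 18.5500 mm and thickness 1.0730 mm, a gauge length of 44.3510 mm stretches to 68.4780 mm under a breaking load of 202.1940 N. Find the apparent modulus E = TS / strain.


TS = F / (w * t) = 202.1940 / (18.5500 * 1.0730) = 10.1584 N/mm^2
strain = (Lf - L0) / L0 = (68.4780 - 44.3510) / 44.3510 = 0.5440
E = TS / strain = 10.1584 / 0.5440 = 18.6735 N/mm^2


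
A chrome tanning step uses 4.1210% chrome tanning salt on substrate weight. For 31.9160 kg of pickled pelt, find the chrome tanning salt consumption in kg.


Formula: Chrome = substrate * pct / 100
Substituting: Chrome = 31.9160 * 4.1210 / 100
Result: 1.3153 kg


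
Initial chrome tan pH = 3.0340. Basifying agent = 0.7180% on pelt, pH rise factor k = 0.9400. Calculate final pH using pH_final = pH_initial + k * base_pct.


Formula: pH_final = pH_initial + k * base_pct
Substituting: pH_final = 3.0340 + 0.9400 * 0.7180
Result: 3.7089


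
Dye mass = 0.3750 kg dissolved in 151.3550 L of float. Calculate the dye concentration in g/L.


Formula: Conc = dye_mass(kg) / volume(L) * 1000
Substituting: Conc = 0.3750 / 151.3550 * 1000
Result: 2.4776 g/L


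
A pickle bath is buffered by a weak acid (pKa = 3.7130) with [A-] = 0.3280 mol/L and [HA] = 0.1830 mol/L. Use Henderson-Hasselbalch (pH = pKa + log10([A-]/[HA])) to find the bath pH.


ratio = [A-] / [HA] = 0.3280 / 0.1830 = 1.7923
log10(ratio) = 0.2534
pH = pKa + log10(ratio) = 3.7130 + 0.2534 = 3.9664


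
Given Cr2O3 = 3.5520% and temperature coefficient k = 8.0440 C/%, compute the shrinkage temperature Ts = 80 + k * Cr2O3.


Formula: Ts = 80 + k * Cr2O3
Substituting: Ts = 80 + 8.0440 * 3.5520
Result: 108.5723 C


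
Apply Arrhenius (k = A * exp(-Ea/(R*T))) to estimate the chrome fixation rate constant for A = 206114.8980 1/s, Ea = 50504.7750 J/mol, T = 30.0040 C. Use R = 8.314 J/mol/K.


T_K = T_C + 273.15 = 30.0040 + 273.15 = 303.1540 K
exponent = -Ea / (R * T_K) = -50504.7750 / (8.314 * 303.1540) = -20.0382
k = A * exp(exponent) = 206114.8980 * exp(-20.0382) = 4.0890e-04 1/s


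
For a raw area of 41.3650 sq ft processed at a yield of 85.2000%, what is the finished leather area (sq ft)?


Formula: finished = raw * yield / 100
Substituting: finished = 41.3650 * 85.2000 / 100
Result: 35.2430 sq ft


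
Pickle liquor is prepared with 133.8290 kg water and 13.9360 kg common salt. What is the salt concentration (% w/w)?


Formula: Conc = salt / (water + salt) * 100
Substituting: Conc = 13.9360 / (133.8290 + 13.9360) * 100
Result: 9.4312 %


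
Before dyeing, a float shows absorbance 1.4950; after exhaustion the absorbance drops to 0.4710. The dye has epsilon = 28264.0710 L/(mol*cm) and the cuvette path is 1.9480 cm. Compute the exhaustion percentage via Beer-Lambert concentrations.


c_initial = A_i / (epsilon * l) = 1.4950 / (28264.0710 * 1.9480) = 2.7153e-05 mol/L
c_final = A_f / (epsilon * l) = 0.4710 / (28264.0710 * 1.9480) = 8.5546e-06 mol/L
Exhaustion = (c_initial - c_final) / c_initial * 100 = (2.7153e-05 - 8.5546e-06) / 2.7153e-05 * 100 = 68.4950 %


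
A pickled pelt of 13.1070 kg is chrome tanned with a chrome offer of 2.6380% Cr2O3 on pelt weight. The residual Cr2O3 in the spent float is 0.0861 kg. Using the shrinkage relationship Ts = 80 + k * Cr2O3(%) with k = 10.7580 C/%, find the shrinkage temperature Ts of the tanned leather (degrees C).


Offered = pelt * offer_pct / 100 = 13.1070 * 2.6380 / 100 = 0.3458 kg
Uptake = offered - residual = 0.3458 - 0.0861 = 0.2597 kg
Cr2O3% on pelt = uptake / pelt * 100 = 0.2597 / 13.1070 * 100 = 1.9811 %
Ts = 80 + k * Cr2O3% = 80 + 10.7580 * 1.9811 = 101.3127 C


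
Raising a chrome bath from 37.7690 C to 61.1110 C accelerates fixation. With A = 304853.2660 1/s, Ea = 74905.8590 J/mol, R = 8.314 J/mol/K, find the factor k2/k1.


T1 = 37.7690 + 273.15 = 310.9190 K; T2 = 61.1110 + 273.15 = 334.2610 K
k1 = A * exp(-Ea/(R*T1)) = 304853.2660 * exp(-74905.8590/(8.314*310.9190)) = 7.9322e-08 1/s
k2 = A * exp(-Ea/(R*T2)) = 304853.2660 * exp(-74905.8590/(8.314*334.2610)) = 6.0007e-07 1/s
k2/k1 = 6.0007e-07 / 7.9322e-08 = 7.5650


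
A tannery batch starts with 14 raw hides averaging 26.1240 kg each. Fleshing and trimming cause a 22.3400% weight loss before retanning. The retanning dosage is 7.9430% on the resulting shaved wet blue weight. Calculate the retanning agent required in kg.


Total_raw = N * avg_wt = 14 * 26.1240 = 365.7360 kg
Substrate = Total_raw * (1 - loss/100) = 365.7360 * (1 - 22.3400/100) = 284.0306 kg
Retan = Substrate * pct / 100 = 284.0306 * 7.9430 / 100 = 22.5605 kg


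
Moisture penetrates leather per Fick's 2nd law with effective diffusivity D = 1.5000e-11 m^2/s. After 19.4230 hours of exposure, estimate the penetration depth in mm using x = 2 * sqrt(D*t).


t = 19.4230 hr * 3600 = 69922.8000 s
D * t = 1.5000e-11 * 69922.8000 = 1.0488e-06
x = 2 * sqrt(D*t) = 2 * sqrt(1.0488e-06) = 0.00204826 m = 2.0483 mm


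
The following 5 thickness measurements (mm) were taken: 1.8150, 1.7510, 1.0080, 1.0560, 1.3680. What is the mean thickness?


Formula: Average = sum / n
Substituting: Average = 6.9980 / 5
Result: 1.3996 mm


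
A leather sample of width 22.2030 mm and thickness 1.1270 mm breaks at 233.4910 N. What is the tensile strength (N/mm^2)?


Formula: TS = force / (width * thickness)
Substituting: TS = 233.4910 / (22.2030 * 1.1270)
Result: 9.3311 N/mm^2


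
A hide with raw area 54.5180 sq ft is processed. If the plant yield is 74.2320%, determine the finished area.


Formula: finished = raw * yield / 100
Substituting: finished = 54.5180 * 74.2320 / 100
Result: 40.4698 sq ft


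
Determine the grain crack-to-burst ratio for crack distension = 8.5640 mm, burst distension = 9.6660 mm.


Formula: Ratio = crack / burst
Substituting: Ratio = 8.5640 / 9.6660
Result: 0.8860


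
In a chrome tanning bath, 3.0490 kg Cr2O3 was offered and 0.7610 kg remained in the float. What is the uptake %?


Formula: Uptake = (offered - residual) / offered * 100
Substituting: Uptake = (3.0490 - 0.7610) / 3.0490 * 100
Result: 75.0410 %


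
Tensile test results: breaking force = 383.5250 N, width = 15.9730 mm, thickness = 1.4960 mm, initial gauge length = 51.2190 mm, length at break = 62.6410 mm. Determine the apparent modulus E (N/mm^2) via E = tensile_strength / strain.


TS = F / (w * t) = 383.5250 / (15.9730 * 1.4960) = 16.0500 N/mm^2
strain = (Lf - L0) / L0 = (62.6410 - 51.2190) / 51.2190 = 0.2230
E = TS / strain = 16.0500 / 0.2230 = 71.9722 N/mm^2


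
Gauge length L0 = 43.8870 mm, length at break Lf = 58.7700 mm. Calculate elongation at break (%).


Formula: Elongation = (Lf - L0) / L0 * 100
Substituting: Elongation = (58.7700 - 43.8870) / 43.8870 * 100
Result: 33.9121 %


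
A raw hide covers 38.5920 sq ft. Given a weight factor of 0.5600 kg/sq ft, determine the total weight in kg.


Formula: Weight = area * weight_per_sqft
Substituting: Weight = 38.5920 * 0.5600
Result: 21.6115 kg


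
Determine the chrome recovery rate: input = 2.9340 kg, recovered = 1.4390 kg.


Formula: Recovery = recovered / input * 100
Substituting: Recovery = 1.4390 / 2.9340 * 100
Result: 49.0457 %


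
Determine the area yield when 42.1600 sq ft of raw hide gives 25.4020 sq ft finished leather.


Formula: Yield = finished / raw * 100
Substituting: Yield = 25.4020 / 42.1600 * 100
Result: 60.2514 %


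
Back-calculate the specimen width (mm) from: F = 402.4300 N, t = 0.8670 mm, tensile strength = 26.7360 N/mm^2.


Formula: w = F / (TS * t)
Substituting: w = 402.4300 / (26.7360 * 0.8670)
Result: 17.3610 mm


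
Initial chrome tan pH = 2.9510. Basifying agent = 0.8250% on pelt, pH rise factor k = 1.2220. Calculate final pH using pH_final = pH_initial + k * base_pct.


Formula: pH_final = pH_initial + k * base_pct
Substituting: pH_final = 2.9510 + 1.2220 * 0.8250
Result: 3.9592


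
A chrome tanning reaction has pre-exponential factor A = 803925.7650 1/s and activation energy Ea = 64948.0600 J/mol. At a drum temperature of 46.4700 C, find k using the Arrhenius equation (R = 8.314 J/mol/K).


T_K = T_C + 273.15 = 46.4700 + 273.15 = 319.6200 K
exponent = -Ea / (R * T_K) = -64948.0600 / (8.314 * 319.6200) = -24.4412
k = A * exp(exponent) = 803925.7650 * exp(-24.4412) = 1.9523e-05 1/s


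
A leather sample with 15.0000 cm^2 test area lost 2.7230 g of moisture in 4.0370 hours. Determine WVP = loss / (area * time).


Formula: WVP = loss / (area * time)
Substituting: WVP = 2.7230 / (15.0000 * 4.0370)
Result: 0.0449674 g/(cm^2*hr)


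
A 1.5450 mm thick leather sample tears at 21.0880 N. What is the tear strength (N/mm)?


Formula: Tear strength = force / thickness
Substituting: Tear strength = 21.0880 / 1.5450
Result: 13.6492 N/mm


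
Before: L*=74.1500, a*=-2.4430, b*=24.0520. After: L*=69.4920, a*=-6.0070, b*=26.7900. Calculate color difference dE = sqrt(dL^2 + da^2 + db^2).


dL = -4.6580, da = -3.5640, db = 2.7380
dE = sqrt((-4.6580)^2 + (-3.5640)^2 + 2.7380^2) = 6.4727


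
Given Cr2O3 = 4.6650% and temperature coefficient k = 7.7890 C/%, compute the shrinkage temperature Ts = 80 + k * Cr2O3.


Formula: Ts = 80 + k * Cr2O3
Substituting: Ts = 80 + 7.7890 * 4.6650
Result: 116.3357 C


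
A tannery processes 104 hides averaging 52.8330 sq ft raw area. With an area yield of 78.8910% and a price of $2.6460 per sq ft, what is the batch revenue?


Raw_total = N * avg_area = 104 * 52.8330 = 5494.6320 sq ft
Finished = Raw_total * yield / 100 = 5494.6320 * 78.8910 / 100 = 4334.7701 sq ft
Value = Finished * price = 4334.7701 * 2.6460 = 11469.8018 $


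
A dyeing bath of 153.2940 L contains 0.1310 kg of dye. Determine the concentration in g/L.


Formula: Conc = dye_mass(kg) / volume(L) * 1000
Substituting: Conc = 0.1310 / 153.2940 * 1000
Result: 0.8546 g/L


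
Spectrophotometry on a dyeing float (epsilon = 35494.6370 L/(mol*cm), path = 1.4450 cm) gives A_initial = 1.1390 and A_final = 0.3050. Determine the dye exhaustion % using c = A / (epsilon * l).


c_initial = A_i / (epsilon * l) = 1.1390 / (35494.6370 * 1.4450) = 2.2207e-05 mol/L
c_final = A_f / (epsilon * l) = 0.3050 / (35494.6370 * 1.4450) = 5.9466e-06 mol/L
Exhaustion = (c_initial - c_final) / c_initial * 100 = (2.2207e-05 - 5.9466e-06) / 2.2207e-05 * 100 = 73.2221 %


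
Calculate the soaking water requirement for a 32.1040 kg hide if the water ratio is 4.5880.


Formula: Water = hide_weight * ratio
Substituting: Water = 32.1040 * 4.5880
Result: 147.2932 kg


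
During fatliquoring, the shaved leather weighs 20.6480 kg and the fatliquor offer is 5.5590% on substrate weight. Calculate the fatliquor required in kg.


Formula: Fat = substrate * pct / 100
Substituting: Fat = 20.6480 * 5.5590 / 100
Result: 1.1478 kg


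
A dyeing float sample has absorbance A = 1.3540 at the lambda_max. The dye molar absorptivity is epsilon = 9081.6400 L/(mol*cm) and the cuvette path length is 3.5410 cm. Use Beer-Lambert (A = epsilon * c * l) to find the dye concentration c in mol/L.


Formula: c = A / (epsilon * l)
Substituting: c = 1.3540 / (9081.6400 * 3.5410)
Result: 4.2104e-05 mol/L


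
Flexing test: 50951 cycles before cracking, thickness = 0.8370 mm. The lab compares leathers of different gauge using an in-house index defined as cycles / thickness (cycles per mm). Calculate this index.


Formula: Index = cycles / thickness
Substituting: Index = 50951 / 0.8370
Result: 60873.3572 cycles/mm


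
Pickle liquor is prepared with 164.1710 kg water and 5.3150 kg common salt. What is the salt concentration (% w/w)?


Formula: Conc = salt / (water + salt) * 100
Substituting: Conc = 5.3150 / (164.1710 + 5.3150) * 100
Result: 3.1360 %


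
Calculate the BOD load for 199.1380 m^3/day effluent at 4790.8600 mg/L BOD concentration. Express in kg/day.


Formula: BOD_load = volume * conc / 1000
Substituting: BOD_load = 199.1380 * 4790.8600 / 1000
Result: 954.0423 kg/day


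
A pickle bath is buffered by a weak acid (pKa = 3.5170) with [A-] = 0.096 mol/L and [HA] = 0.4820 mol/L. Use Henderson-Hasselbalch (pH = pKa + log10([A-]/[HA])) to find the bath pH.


ratio = [A-] / [HA] = 0.096 / 0.4820 = 0.1992
log10(ratio) = -0.7008
pH = pKa + log10(ratio) = 3.5170 - 0.7008 = 2.8162


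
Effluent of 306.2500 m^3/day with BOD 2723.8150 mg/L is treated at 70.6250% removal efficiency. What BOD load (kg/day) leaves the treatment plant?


Load_in = volume * conc / 1000 = 306.2500 * 2723.8150 / 1000 = 834.1683 kg/day
Removed = Load_in * eff / 100 = 834.1683 * 70.6250 / 100 = 589.1314 kg/day
Load_out = Load_in - Removed = 834.1683 - 589.1314 = 245.0370 kg/day


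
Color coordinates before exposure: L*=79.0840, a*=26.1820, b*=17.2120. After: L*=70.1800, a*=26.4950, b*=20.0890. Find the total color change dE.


dL = -8.9040, da = 0.3130, db = 2.8770
dE = sqrt((-8.9040)^2 + 0.3130^2 + 2.8770^2) = 9.3625


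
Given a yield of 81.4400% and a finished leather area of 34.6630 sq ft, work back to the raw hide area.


Formula: raw = finished * 100 / yield
Substituting: raw = 34.6630 * 100 / 81.4400
Result: 42.5626 sq ft


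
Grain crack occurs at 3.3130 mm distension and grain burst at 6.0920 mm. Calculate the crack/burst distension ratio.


Formula: Ratio = crack / burst
Substituting: Ratio = 3.3130 / 6.0920
Result: 0.5438


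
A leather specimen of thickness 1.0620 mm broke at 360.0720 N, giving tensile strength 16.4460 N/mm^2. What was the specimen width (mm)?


Formula: w = F / (TS * t)
Substituting: w = 360.0720 / (16.4460 * 1.0620)
Result: 20.6160 mm


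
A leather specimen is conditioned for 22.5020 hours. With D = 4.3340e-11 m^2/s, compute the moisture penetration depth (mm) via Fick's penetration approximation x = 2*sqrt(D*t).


t = 22.5020 hr * 3600 = 81007.2000 s
D * t = 4.3340e-11 * 81007.2000 = 3.5109e-06
x = 2 * sqrt(D*t) = 2 * sqrt(3.5109e-06) = 0.00374745 m = 3.7475 mm


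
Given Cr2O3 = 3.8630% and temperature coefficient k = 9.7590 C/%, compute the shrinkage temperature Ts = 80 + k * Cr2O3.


Formula: Ts = 80 + k * Cr2O3
Substituting: Ts = 80 + 9.7590 * 3.8630
Result: 117.6990 C


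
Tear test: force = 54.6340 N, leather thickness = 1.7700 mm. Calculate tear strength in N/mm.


Formula: Tear strength = force / thickness
Substituting: Tear strength = 54.6340 / 1.7700
Result: 30.8667 N/mm


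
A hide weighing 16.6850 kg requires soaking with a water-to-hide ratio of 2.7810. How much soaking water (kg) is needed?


Formula: Water = hide_weight * ratio
Substituting: Water = 16.6850 * 2.7810
Result: 46.4010 kg


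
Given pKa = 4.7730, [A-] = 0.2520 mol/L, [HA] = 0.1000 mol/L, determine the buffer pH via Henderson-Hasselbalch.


ratio = [A-] / [HA] = 0.2520 / 0.1000 = 2.5200
log10(ratio) = 0.4014
pH = pKa + log10(ratio) = 4.7730 + 0.4014 = 5.1744


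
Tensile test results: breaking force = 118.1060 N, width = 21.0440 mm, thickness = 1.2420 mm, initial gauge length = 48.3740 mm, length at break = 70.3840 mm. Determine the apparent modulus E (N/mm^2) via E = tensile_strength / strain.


TS = F / (w * t) = 118.1060 / (21.0440 * 1.2420) = 4.5188 N/mm^2
strain = (Lf - L0) / L0 = (70.3840 - 48.3740) / 48.3740 = 0.4550
E = TS / strain = 4.5188 / 0.4550 = 9.9315 N/mm^2


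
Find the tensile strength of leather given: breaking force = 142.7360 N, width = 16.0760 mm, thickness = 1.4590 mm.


Formula: TS = force / (width * thickness)
Substituting: TS = 142.7360 / (16.0760 * 1.4590)
Result: 6.0856 N/mm^2


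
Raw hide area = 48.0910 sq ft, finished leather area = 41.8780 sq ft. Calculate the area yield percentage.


Formula: Yield = finished / raw * 100
Substituting: Yield = 41.8780 / 48.0910 * 100
Result: 87.0807 %


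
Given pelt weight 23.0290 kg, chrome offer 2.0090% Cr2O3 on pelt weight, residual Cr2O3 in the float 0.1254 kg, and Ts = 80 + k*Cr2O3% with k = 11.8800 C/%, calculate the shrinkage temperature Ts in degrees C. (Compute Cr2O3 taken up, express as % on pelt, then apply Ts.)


Offered = pelt * offer_pct / 100 = 23.0290 * 2.0090 / 100 = 0.4627 kg
Uptake = offered - residual = 0.4627 - 0.1254 = 0.3373 kg
Cr2O3% on pelt = uptake / pelt * 100 = 0.3373 / 23.0290 * 100 = 1.4645 %
Ts = 80 + k * Cr2O3% = 80 + 11.8800 * 1.4645 = 97.3979 C


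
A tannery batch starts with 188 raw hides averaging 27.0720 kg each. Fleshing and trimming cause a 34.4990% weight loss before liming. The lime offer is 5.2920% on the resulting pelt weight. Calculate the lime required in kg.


Total_raw = N * avg_wt = 188 * 27.0720 = 5089.5360 kg
Substrate = Total_raw * (1 - loss/100) = 5089.5360 * (1 - 34.4990/100) = 3333.6970 kg
Lime = Substrate * pct / 100 = 3333.6970 * 5.2920 / 100 = 176.4192 kg


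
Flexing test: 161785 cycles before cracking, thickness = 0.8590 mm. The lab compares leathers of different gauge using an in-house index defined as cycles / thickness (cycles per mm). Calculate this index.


Formula: Index = cycles / thickness
Substituting: Index = 161785 / 0.8590
Result: 188341.0943 cycles/mm


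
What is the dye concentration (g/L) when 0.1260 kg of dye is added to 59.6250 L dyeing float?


Formula: Conc = dye_mass(kg) / volume(L) * 1000
Substituting: Conc = 0.1260 / 59.6250 * 1000
Result: 2.1132 g/L


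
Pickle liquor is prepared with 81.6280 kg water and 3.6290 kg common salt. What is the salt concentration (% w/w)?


Formula: Conc = salt / (water + salt) * 100
Substituting: Conc = 3.6290 / (81.6280 + 3.6290) * 100
Result: 4.2565 %


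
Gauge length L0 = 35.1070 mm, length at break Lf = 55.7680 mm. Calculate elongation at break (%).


Formula: Elongation = (Lf - L0) / L0 * 100
Substituting: Elongation = (55.7680 - 35.1070) / 35.1070 * 100
Result: 58.8515 %


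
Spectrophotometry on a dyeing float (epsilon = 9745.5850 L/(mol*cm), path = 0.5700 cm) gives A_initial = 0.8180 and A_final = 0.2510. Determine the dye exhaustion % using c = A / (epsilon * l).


c_initial = A_i / (epsilon * l) = 0.8180 / (9745.5850 * 0.5700) = 1.4726e-04 mol/L
c_final = A_f / (epsilon * l) = 0.2510 / (9745.5850 * 0.5700) = 4.5185e-05 mol/L
Exhaustion = (c_initial - c_final) / c_initial * 100 = (1.4726e-04 - 4.5185e-05) / 1.4726e-04 * 100 = 69.3154 %


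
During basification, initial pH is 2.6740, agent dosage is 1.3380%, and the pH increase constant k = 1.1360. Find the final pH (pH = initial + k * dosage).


Formula: pH_final = pH_initial + k * base_pct
Substituting: pH_final = 2.6740 + 1.1360 * 1.3380
Result: 4.1940


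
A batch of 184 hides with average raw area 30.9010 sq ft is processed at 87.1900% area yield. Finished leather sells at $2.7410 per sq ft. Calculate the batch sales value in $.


Raw_total = N * avg_area = 184 * 30.9010 = 5685.7840 sq ft
Finished = Raw_total * yield / 100 = 5685.7840 * 87.1900 / 100 = 4957.4351 sq ft
Value = Finished * price = 4957.4351 * 2.7410 = 13588.3295 $


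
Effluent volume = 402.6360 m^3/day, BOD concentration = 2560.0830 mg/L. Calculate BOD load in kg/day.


Formula: BOD_load = volume * conc / 1000
Substituting: BOD_load = 402.6360 * 2560.0830 / 1000
Result: 1030.7816 kg/day


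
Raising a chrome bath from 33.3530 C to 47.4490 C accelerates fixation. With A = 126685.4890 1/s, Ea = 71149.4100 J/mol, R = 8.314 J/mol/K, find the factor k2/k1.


T1 = 33.3530 + 273.15 = 306.5030 K; T2 = 47.4490 + 273.15 = 320.5990 K
k1 = A * exp(-Ea/(R*T1)) = 126685.4890 * exp(-71149.4100/(8.314*306.5030)) = 9.4823e-08 1/s
k2 = A * exp(-Ea/(R*T2)) = 126685.4890 * exp(-71149.4100/(8.314*320.5990)) = 3.2364e-07 1/s
k2/k1 = 3.2364e-07 / 9.4823e-08 = 3.4131


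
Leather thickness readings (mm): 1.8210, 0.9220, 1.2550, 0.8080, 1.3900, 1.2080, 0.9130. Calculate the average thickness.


Formula: Average = sum / n
Substituting: Average = 8.3170 / 7
Result: 1.1881 mm


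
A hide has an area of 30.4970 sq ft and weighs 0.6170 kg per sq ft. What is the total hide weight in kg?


Formula: Weight = area * weight_per_sqft
Substituting: Weight = 30.4970 * 0.6170
Result: 18.8166 kg


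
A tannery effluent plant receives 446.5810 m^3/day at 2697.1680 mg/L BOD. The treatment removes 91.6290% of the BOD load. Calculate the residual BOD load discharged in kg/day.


Load_in = volume * conc / 1000 = 446.5810 * 2697.1680 / 1000 = 1204.5040 kg/day
Removed = Load_in * eff / 100 = 1204.5040 * 91.6290 / 100 = 1103.6750 kg/day
Load_out = Load_in - Removed = 1204.5040 - 1103.6750 = 100.8290 kg/day


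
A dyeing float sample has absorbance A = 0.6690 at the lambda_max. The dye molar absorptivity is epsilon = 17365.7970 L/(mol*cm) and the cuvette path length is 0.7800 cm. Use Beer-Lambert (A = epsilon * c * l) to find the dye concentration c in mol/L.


Formula: c = A / (epsilon * l)
Substituting: c = 0.6690 / (17365.7970 * 0.7800)
Result: 4.9390e-05 mol/L


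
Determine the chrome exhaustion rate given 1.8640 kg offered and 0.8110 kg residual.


Formula: Uptake = (offered - residual) / offered * 100
Substituting: Uptake = (1.8640 - 0.8110) / 1.8640 * 100
Result: 56.4914 %


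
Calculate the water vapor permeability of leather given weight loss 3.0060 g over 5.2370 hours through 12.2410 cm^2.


Formula: WVP = loss / (area * time)
Substituting: WVP = 3.0060 / (12.2410 * 5.2370)
Result: 0.046891 g/(cm^2*hr)


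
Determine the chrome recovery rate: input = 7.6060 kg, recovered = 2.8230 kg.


Formula: Recovery = recovered / input * 100
Substituting: Recovery = 2.8230 / 7.6060 * 100
Result: 37.1154 %


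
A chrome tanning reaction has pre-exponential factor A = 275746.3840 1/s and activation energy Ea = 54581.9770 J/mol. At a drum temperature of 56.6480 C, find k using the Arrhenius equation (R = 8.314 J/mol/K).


T_K = T_C + 273.15 = 56.6480 + 273.15 = 329.7980 K
exponent = -Ea / (R * T_K) = -54581.9770 / (8.314 * 329.7980) = -19.9063
k = A * exp(exponent) = 275746.3840 * exp(-19.9063) = 6.2417e-04 1/s


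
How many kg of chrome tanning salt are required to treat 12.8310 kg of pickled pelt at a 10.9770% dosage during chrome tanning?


Formula: Chrome = substrate * pct / 100
Substituting: Chrome = 12.8310 * 10.9770 / 100
Result: 1.4085 kg


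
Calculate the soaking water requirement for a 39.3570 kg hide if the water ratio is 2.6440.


Formula: Water = hide_weight * ratio
Substituting: Water = 39.3570 * 2.6440
Result: 104.0599 kg


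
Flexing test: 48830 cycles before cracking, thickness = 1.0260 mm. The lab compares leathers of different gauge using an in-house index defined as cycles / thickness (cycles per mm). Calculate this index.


Formula: Index = cycles / thickness
Substituting: Index = 48830 / 1.0260
Result: 47592.5926 cycles/mm


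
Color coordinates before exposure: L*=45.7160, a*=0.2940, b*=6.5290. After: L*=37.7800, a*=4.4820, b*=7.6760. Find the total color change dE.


dL = -7.9360, da = 4.1880, db = 1.1470
dE = sqrt((-7.9360)^2 + 4.1880^2 + 1.1470^2) = 9.0463


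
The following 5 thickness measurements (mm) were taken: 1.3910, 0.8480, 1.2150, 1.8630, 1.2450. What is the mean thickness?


Formula: Average = sum / n
Substituting: Average = 6.5620 / 5
Result: 1.3124 mm


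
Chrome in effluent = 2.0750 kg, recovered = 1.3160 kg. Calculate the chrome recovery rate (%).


Formula: Recovery = recovered / input * 100
Substituting: Recovery = 1.3160 / 2.0750 * 100
Result: 63.4217 %


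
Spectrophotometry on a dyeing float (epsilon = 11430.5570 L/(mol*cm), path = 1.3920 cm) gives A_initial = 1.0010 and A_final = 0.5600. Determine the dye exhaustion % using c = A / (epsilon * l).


c_initial = A_i / (epsilon * l) = 1.0010 / (11430.5570 * 1.3920) = 6.2911e-05 mol/L
c_final = A_f / (epsilon * l) = 0.5600 / (11430.5570 * 1.3920) = 3.5195e-05 mol/L
Exhaustion = (c_initial - c_final) / c_initial * 100 = (6.2911e-05 - 3.5195e-05) / 6.2911e-05 * 100 = 44.0559 %


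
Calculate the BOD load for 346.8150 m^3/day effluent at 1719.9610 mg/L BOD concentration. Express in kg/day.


Formula: BOD_load = volume * conc / 1000
Substituting: BOD_load = 346.8150 * 1719.9610 / 1000
Result: 596.5083 kg/day


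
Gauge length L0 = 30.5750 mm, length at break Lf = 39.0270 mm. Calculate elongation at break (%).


Formula: Elongation = (Lf - L0) / L0 * 100
Substituting: Elongation = (39.0270 - 30.5750) / 30.5750 * 100
Result: 27.6435 %


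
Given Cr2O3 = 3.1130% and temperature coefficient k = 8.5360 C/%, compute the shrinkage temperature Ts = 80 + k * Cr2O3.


Formula: Ts = 80 + k * Cr2O3
Substituting: Ts = 80 + 8.5360 * 3.1130
Result: 106.5726 C


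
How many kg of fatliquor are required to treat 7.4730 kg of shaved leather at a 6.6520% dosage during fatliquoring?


Formula: Fat = substrate * pct / 100
Substituting: Fat = 7.4730 * 6.6520 / 100
Result: 0.4971 kg


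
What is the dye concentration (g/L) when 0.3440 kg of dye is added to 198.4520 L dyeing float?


Formula: Conc = dye_mass(kg) / volume(L) * 1000
Substituting: Conc = 0.3440 / 198.4520 * 1000
Result: 1.7334 g/L


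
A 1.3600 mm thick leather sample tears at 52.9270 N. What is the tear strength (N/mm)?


Formula: Tear strength = force / thickness
Substituting: Tear strength = 52.9270 / 1.3600
Result: 38.9169 N/mm
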